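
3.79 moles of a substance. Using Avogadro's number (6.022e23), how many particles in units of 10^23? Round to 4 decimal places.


N = n * NA, then divide by 1e23 for the requested units.
N / 1e23 = n * 6.022
N / 1e23 = 3.79 * 6.022
N / 1e23 = 22.82338, rounded to 4 dp:

22.8234


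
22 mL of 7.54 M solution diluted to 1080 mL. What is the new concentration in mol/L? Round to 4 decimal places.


Dilution: M1*V1 = M2*V2, solve for M2.
M2 = M1*V1 / V2
M2 = 7.54 * 22 / 1080
M2 = 165.88 / 1080
M2 = 0.15359259 mol/L, rounded to 4 dp:

0.1536 mol/L


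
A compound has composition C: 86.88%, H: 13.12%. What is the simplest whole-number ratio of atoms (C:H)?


Assume 100 g of compound, divide each mass% by atomic mass to get moles, then normalize by the smallest to get a raw atom ratio.
Moles per 100 g: C: 86.88/12.011 = 7.2334, H: 13.12/1.008 = 13.0159
Raw ratio (divide by min = 7.2334): C: 1.0, H: 1.799
Multiply by 5 to clear fractions: C: 5.0 ~= 5, H: 8.997 ~= 9
Reduce by GCD to get the simplest whole-number ratio:

5:9


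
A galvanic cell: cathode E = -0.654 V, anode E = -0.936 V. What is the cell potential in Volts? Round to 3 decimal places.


Standard cell potential: E_cell = E_cathode - E_anode.
E_cell = -0.654 - (-0.936)
E_cell = 0.282 V, rounded to 3 dp:

0.282 V


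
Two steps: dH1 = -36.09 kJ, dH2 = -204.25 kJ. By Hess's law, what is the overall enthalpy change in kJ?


Hess's law: enthalpy is a state function, so add the step enthalpies.
dH_total = dH1 + dH2 = -36.09 + (-204.25)
dH_total = -240.34 kJ:

-240.34 kJ


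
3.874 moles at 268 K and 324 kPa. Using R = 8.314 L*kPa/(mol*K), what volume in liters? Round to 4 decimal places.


PV = nRT, solve for V = nRT / P.
nRT = 3.874 * 8.314 * 268 = 8631.8608
V = 8631.8608 / 324
V = 26.64154568 L, rounded to 4 dp:

26.6415 L


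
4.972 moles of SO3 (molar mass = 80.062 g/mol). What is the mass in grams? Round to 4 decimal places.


mass = n * M
mass = 4.972 * 80.062
mass = 398.068264 g, rounded to 4 dp:

398.0683 g


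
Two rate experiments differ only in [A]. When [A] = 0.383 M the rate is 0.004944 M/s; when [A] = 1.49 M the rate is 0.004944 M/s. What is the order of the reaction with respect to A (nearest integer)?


Rate is proportional to [A]^n, so rate2/rate1 = ([A]2/[A]1)^n. Take logs to solve for n.
rate2/rate1 = 0.004944 / 0.004944 = 1.0
[A]2/[A]1 = 1.49 / 0.383 = 3.8903
n = ln(1.0) / ln(3.8903) = 0.0
Nearest integer order:

0


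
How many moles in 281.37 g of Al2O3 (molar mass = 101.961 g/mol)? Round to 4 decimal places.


n = mass / M
n = 281.37 / 101.961
n = 2.75958455 mol, rounded to 4 dp:

2.7596 mol


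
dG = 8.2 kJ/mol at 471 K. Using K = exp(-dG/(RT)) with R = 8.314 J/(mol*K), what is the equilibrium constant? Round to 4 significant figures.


dG is in kJ/mol; multiply by 1000 to match R in J/(mol*K).
RT = 8.314 * 471 = 3915.894 J/mol
exponent = -dG*1000 / (RT) = -(8.2*1000) / 3915.894 = -2.09403012
K = exp(-2.09403012)
K = 0.12318966, rounded to 4 significant figures:

0.1232


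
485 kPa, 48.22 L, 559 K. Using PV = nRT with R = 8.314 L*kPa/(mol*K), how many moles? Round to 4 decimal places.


PV = nRT, solve for n = PV / (RT).
PV = 485 * 48.22 = 23386.7
RT = 8.314 * 559 = 4647.526
n = 23386.7 / 4647.526
n = 5.03207513 mol, rounded to 4 dp:

5.0321 mol


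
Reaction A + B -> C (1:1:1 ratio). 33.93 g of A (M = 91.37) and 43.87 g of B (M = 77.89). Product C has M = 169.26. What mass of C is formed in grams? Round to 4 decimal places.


Find moles of each reactant; the smaller value is the limiting reagent in a 1:1:1 reaction, so moles_C equals moles of the limiter.
n_A = mass_A / M_A = 33.93 / 91.37 = 0.371347 mol
n_B = mass_B / M_B = 43.87 / 77.89 = 0.56323 mol
Limiting reagent: A (smaller), n_limiting = 0.371347 mol
mass_C = n_limiting * M_C = 0.371347 * 169.26
mass_C = 62.85419322 g, rounded to 4 dp:

62.8542 g


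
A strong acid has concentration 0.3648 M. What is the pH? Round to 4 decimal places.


A strong acid dissociates completely, so [H+] equals the given concentration.
pH = -log10([H+]) = -log10(0.3648)
pH = 0.43794517, rounded to 4 dp:

0.4379


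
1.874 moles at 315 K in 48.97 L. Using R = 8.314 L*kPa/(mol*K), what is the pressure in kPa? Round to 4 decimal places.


PV = nRT, solve for P = nRT / V.
nRT = 1.874 * 8.314 * 315 = 4907.8373
P = 4907.8373 / 48.97
P = 100.22130488 kPa, rounded to 4 dp:

100.2213 kPa


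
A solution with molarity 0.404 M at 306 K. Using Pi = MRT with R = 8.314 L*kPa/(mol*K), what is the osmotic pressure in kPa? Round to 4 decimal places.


Osmotic pressure (van't Hoff): Pi = M*R*T.
RT = 8.314 * 306 = 2544.084
Pi = 0.404 * 2544.084
Pi = 1027.809936 kPa, rounded to 4 dp:

1027.8099 kPa


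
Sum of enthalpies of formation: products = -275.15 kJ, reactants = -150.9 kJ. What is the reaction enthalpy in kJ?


dH_rxn = sum(dH_f products) - sum(dH_f reactants)
dH_rxn = -275.15 - (-150.9)
dH_rxn = -124.25 kJ:

-124.25 kJ


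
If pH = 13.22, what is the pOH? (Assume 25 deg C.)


At 25 deg C, pH + pOH = 14.
pOH = 14 - pH = 14 - 13.22
pOH = 0.78:

0.78


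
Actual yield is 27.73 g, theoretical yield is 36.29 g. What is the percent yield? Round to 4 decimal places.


% yield = 100 * actual / theoretical
% yield = 100 * 27.73 / 36.29
% yield = 76.41223478 %, rounded to 4 dp:

76.4122 %


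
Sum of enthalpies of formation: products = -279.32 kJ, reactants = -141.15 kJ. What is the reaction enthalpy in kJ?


dH_rxn = sum(dH_f products) - sum(dH_f reactants)
dH_rxn = -279.32 - (-141.15)
dH_rxn = -138.17 kJ:

-138.17 kJ


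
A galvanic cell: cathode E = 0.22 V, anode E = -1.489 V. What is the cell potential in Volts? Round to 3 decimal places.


Standard cell potential: E_cell = E_cathode - E_anode.
E_cell = 0.22 - (-1.489)
E_cell = 1.709 V, rounded to 3 dp:

1.709 V


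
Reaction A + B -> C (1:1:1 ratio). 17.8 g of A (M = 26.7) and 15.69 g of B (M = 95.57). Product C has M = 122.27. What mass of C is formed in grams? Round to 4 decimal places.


Find moles of each reactant; the smaller value is the limiting reagent in a 1:1:1 reaction, so moles_C equals moles of the limiter.
n_A = mass_A / M_A = 17.8 / 26.7 = 0.666667 mol
n_B = mass_B / M_B = 15.69 / 95.57 = 0.164173 mol
Limiting reagent: B (smaller), n_limiting = 0.164173 mol
mass_C = n_limiting * M_C = 0.164173 * 122.27
mass_C = 20.07343271 g, rounded to 4 dp:

20.0734 g


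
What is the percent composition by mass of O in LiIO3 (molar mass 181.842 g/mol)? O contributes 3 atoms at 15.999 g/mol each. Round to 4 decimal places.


pct = 100 * (n_elem * M_elem) / M_total
mass_contribution = 3 * 15.999 = 47.997 g/mol
pct = 100 * 47.997 / 181.842
pct = 26.39489227 %, rounded to 4 dp:

26.3949 %


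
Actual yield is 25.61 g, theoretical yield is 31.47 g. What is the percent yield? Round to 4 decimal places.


% yield = 100 * actual / theoretical
% yield = 100 * 25.61 / 31.47
% yield = 81.3790912 %, rounded to 4 dp:

81.3791 %


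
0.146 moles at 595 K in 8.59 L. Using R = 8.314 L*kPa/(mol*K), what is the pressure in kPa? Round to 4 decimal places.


PV = nRT, solve for P = nRT / V.
nRT = 0.146 * 8.314 * 595 = 722.2372
P = 722.2372 / 8.59
P = 84.07883586 kPa, rounded to 4 dp:

84.0788 kPa


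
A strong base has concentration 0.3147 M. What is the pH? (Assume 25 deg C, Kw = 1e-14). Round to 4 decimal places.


A strong base dissociates completely, so [OH-] equals the given concentration.
pOH = -log10([OH-]) = -log10(0.3147) = 0.502103
pH = 14 - pOH = 14 - 0.502103
pH = 13.497897, rounded to 4 dp:

13.4979


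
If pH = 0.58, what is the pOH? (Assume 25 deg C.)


At 25 deg C, pH + pOH = 14.
pOH = 14 - pH = 14 - 0.58
pOH = 13.42:

13.42


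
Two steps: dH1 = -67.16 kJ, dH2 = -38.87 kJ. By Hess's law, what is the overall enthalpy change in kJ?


Hess's law: enthalpy is a state function, so add the step enthalpies.
dH_total = dH1 + dH2 = -67.16 + (-38.87)
dH_total = -106.03 kJ:

-106.03 kJ


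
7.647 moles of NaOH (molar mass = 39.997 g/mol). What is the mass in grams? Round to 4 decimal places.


mass = n * M
mass = 7.647 * 39.997
mass = 305.857059 g, rounded to 4 dp:

305.8571 g


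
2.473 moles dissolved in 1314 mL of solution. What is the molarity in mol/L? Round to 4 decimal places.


Convert volume to liters: V_L = V_mL / 1000.
V_L = 1314 / 1000 = 1.314 L
M = n / V_L = 2.473 / 1.314
M = 1.88203957 mol/L, rounded to 4 dp:

1.8820 mol/L


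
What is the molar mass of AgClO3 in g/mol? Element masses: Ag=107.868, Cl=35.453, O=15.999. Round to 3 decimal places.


M = sum(count * atomic_mass) over atoms.
M = 1*107.868 + 1*35.453 + 3*15.999
M = 107.868 + 35.453 + 47.997
M = 191.318 g/mol, rounded to 3 dp:

191.318 g/mol


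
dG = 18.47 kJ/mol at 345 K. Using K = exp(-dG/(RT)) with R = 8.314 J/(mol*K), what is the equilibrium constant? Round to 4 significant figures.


dG is in kJ/mol; multiply by 1000 to match R in J/(mol*K).
RT = 8.314 * 345 = 2868.33 J/mol
exponent = -dG*1000 / (RT) = -(18.47*1000) / 2868.33 = -6.43928697
K = exp(-6.43928697)
K = 0.0015975454, rounded to 4 significant figures:

0.001598


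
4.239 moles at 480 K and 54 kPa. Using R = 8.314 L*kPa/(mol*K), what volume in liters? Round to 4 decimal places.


PV = nRT, solve for V = nRT / P.
nRT = 4.239 * 8.314 * 480 = 16916.6621
V = 16916.6621 / 54
V = 313.27152037 L, rounded to 4 dp:

313.2715 L


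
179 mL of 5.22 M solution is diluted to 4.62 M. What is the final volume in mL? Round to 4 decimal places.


Dilution: M1*V1 = M2*V2, solve for V2.
V2 = M1*V1 / M2
V2 = 5.22 * 179 / 4.62
V2 = 934.38 / 4.62
V2 = 202.24675325 mL, rounded to 4 dp:

202.2468 mL


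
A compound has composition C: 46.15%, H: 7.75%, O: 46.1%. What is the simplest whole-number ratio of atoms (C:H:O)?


Assume 100 g of compound, divide each mass% by atomic mass to get moles, then normalize by the smallest to get a raw atom ratio.
Moles per 100 g: C: 46.15/12.011 = 3.8423, H: 7.75/1.008 = 7.6885, O: 46.1/15.999 = 2.8814
Raw ratio (divide by min = 2.8814): C: 1.333, H: 2.668, O: 1.0
Multiply by 3 to clear fractions: C: 4.0 ~= 4, H: 8.005 ~= 8, O: 3.0 ~= 3
Reduce by GCD to get the simplest whole-number ratio:

4:8:3


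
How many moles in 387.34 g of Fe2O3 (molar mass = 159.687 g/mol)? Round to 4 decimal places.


n = mass / M
n = 387.34 / 159.687
n = 2.42562012 mol, rounded to 4 dp:

2.4256 mol


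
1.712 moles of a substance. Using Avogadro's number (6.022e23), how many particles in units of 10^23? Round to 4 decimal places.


N = n * NA, then divide by 1e23 for the requested units.
N / 1e23 = n * 6.022
N / 1e23 = 1.712 * 6.022
N / 1e23 = 10.309664, rounded to 4 dp:

10.3097


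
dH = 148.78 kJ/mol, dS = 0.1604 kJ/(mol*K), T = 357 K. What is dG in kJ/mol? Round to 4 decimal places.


Gibbs: dG = dH - T*dS (consistent units, dS already in kJ/(mol*K)).
T*dS = 357 * 0.1604 = 57.2628
dG = 148.78 - (57.2628)
dG = 91.5172 kJ/mol, rounded to 4 dp:

91.5172 kJ/mol


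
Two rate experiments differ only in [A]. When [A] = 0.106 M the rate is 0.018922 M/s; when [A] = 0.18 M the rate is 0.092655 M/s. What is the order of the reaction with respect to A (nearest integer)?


Rate is proportional to [A]^n, so rate2/rate1 = ([A]2/[A]1)^n. Take logs to solve for n.
rate2/rate1 = 0.092655 / 0.018922 = 4.8967
[A]2/[A]1 = 0.18 / 0.106 = 1.6981
n = ln(4.8967) / ln(1.6981) = 3.0
Nearest integer order:

3


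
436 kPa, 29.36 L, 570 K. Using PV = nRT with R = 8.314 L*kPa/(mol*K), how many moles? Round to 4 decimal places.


PV = nRT, solve for n = PV / (RT).
PV = 436 * 29.36 = 12800.96
RT = 8.314 * 570 = 4738.98
n = 12800.96 / 4738.98
n = 2.70120574 mol, rounded to 4 dp:

2.7012 mol


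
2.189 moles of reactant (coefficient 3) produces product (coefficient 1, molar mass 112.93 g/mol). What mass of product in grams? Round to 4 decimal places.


Use the coefficient ratio to convert reactant moles to product moles, then multiply by the product's molar mass.
moles_P = moles_R * (coeff_P / coeff_R) = 2.189 * (1/3) = 0.729667
mass_P = moles_P * M_P = 0.729667 * 112.93
mass_P = 82.40129431 g, rounded to 4 dp:

82.4013 g


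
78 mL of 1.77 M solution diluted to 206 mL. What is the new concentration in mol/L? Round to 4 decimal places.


Dilution: M1*V1 = M2*V2, solve for M2.
M2 = M1*V1 / V2
M2 = 1.77 * 78 / 206
M2 = 138.06 / 206
M2 = 0.67019417 mol/L, rounded to 4 dp:

0.6702 mol/L


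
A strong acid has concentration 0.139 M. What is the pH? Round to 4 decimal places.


A strong acid dissociates completely, so [H+] equals the given concentration.
pH = -log10([H+]) = -log10(0.139)
pH = 0.8569852, rounded to 4 dp:

0.8570


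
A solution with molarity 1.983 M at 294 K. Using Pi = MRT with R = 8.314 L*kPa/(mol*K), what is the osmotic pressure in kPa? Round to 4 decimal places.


Osmotic pressure (van't Hoff): Pi = M*R*T.
RT = 8.314 * 294 = 2444.316
Pi = 1.983 * 2444.316
Pi = 4847.078628 kPa, rounded to 4 dp:

4847.0786 kPa


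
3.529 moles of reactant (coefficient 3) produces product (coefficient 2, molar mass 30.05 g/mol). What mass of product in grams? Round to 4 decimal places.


Use the coefficient ratio to convert reactant moles to product moles, then multiply by the product's molar mass.
moles_P = moles_R * (coeff_P / coeff_R) = 3.529 * (2/3) = 2.352667
mass_P = moles_P * M_P = 2.352667 * 30.05
mass_P = 70.69764335 g, rounded to 4 dp:

70.6976 g


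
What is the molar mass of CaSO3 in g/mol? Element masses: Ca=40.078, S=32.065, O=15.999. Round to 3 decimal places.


M = sum(count * atomic_mass) over atoms.
M = 1*40.078 + 1*32.065 + 3*15.999
M = 40.078 + 32.065 + 47.997
M = 120.14 g/mol, rounded to 3 dp:

120.140 g/mol


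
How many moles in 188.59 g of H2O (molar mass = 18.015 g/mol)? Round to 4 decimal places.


n = mass / M
n = 188.59 / 18.015
n = 10.46849847 mol, rounded to 4 dp:

10.4685 mol


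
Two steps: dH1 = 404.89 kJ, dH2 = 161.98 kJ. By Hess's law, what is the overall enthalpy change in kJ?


Hess's law: enthalpy is a state function, so add the step enthalpies.
dH_total = dH1 + dH2 = 404.89 + (161.98)
dH_total = 566.87 kJ:

566.87 kJ


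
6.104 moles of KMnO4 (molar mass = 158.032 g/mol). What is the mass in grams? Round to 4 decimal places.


mass = n * M
mass = 6.104 * 158.032
mass = 964.627328 g, rounded to 4 dp:

964.6273 g


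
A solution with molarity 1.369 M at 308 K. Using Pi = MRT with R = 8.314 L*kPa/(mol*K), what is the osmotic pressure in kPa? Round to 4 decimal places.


Osmotic pressure (van't Hoff): Pi = M*R*T.
RT = 8.314 * 308 = 2560.712
Pi = 1.369 * 2560.712
Pi = 3505.614728 kPa, rounded to 4 dp:

3505.6147 kPa


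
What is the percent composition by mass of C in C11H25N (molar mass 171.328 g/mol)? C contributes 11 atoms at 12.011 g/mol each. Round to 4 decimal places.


pct = 100 * (n_elem * M_elem) / M_total
mass_contribution = 11 * 12.011 = 132.121 g/mol
pct = 100 * 132.121 / 171.328
pct = 77.11582462 %, rounded to 4 dp:

77.1158 %


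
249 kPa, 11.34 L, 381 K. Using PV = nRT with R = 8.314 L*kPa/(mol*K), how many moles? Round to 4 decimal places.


PV = nRT, solve for n = PV / (RT).
PV = 249 * 11.34 = 2823.66
RT = 8.314 * 381 = 3167.634
n = 2823.66 / 3167.634
n = 0.8914098 mol, rounded to 4 dp:

0.8914 mol


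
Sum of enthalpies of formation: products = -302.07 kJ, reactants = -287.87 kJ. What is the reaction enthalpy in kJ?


dH_rxn = sum(dH_f products) - sum(dH_f reactants)
dH_rxn = -302.07 - (-287.87)
dH_rxn = -14.2 kJ:

-14.20 kJ


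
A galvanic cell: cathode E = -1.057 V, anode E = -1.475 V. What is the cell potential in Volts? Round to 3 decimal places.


Standard cell potential: E_cell = E_cathode - E_anode.
E_cell = -1.057 - (-1.475)
E_cell = 0.418 V, rounded to 3 dp:

0.418 V


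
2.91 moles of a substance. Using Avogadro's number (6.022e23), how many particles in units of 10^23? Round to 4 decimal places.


N = n * NA, then divide by 1e23 for the requested units.
N / 1e23 = n * 6.022
N / 1e23 = 2.91 * 6.022
N / 1e23 = 17.52402, rounded to 4 dp:

17.5240


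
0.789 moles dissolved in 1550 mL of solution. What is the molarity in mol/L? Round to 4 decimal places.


Convert volume to liters: V_L = V_mL / 1000.
V_L = 1550 / 1000 = 1.55 L
M = n / V_L = 0.789 / 1.55
M = 0.50903226 mol/L, rounded to 4 dp:

0.5090 mol/L


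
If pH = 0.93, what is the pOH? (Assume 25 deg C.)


At 25 deg C, pH + pOH = 14.
pOH = 14 - pH = 14 - 0.93
pOH = 13.07:

13.07


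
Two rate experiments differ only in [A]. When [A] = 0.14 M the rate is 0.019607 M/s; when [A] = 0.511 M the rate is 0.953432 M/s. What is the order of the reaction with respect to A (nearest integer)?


Rate is proportional to [A]^n, so rate2/rate1 = ([A]2/[A]1)^n. Take logs to solve for n.
rate2/rate1 = 0.953432 / 0.019607 = 48.6271
[A]2/[A]1 = 0.511 / 0.14 = 3.65
n = ln(48.6271) / ln(3.65) = 3.0
Nearest integer order:

3


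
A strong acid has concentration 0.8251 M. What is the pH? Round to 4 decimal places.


A strong acid dissociates completely, so [H+] equals the given concentration.
pH = -log10([H+]) = -log10(0.8251)
pH = 0.08349341, rounded to 4 dp:

0.0835


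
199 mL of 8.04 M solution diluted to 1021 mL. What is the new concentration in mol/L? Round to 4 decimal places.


Dilution: M1*V1 = M2*V2, solve for M2.
M2 = M1*V1 / V2
M2 = 8.04 * 199 / 1021
M2 = 1599.96 / 1021
M2 = 1.56705191 mol/L, rounded to 4 dp:

1.5671 mol/L


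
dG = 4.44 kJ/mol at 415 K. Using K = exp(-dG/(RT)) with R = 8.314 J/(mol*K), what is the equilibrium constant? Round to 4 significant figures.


dG is in kJ/mol; multiply by 1000 to match R in J/(mol*K).
RT = 8.314 * 415 = 3450.31 J/mol
exponent = -dG*1000 / (RT) = -(4.44*1000) / 3450.31 = -1.28684089
K = exp(-1.28684089)
K = 0.27614177, rounded to 4 significant figures:

0.2761


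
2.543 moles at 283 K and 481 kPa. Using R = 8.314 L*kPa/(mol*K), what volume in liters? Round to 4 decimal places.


PV = nRT, solve for V = nRT / P.
nRT = 2.543 * 8.314 * 283 = 5983.3281
V = 5983.3281 / 481
V = 12.43935156 L, rounded to 4 dp:

12.4394 L


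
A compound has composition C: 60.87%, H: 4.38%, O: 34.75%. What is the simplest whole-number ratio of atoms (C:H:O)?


Assume 100 g of compound, divide each mass% by atomic mass to get moles, then normalize by the smallest to get a raw atom ratio.
Moles per 100 g: C: 60.87/12.011 = 5.0679, H: 4.38/1.008 = 4.3452, O: 34.75/15.999 = 2.172
Raw ratio (divide by min = 2.172): C: 2.333, H: 2.001, O: 1.0
Multiply by 3 to clear fractions: C: 7.0 ~= 7, H: 6.002 ~= 6, O: 3.0 ~= 3
Reduce by GCD to get the simplest whole-number ratio:

7:6:3


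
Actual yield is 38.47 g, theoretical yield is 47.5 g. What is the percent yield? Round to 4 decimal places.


% yield = 100 * actual / theoretical
% yield = 100 * 38.47 / 47.5
% yield = 80.98947368 %, rounded to 4 dp:

80.9895 %


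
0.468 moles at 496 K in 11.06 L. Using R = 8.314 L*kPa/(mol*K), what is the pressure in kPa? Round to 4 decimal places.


PV = nRT, solve for P = nRT / V.
nRT = 0.468 * 8.314 * 496 = 1929.9122
P = 1929.9122 / 11.06
P = 174.49477396 kPa, rounded to 4 dp:

174.4948 kPa


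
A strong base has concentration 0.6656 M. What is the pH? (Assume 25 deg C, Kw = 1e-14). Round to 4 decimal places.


A strong base dissociates completely, so [OH-] equals the given concentration.
pOH = -log10([OH-]) = -log10(0.6656) = 0.176787
pH = 14 - pOH = 14 - 0.176787
pH = 13.823213, rounded to 4 dp:

13.8232


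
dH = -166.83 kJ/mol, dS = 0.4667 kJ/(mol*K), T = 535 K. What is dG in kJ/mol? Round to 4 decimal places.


Gibbs: dG = dH - T*dS (consistent units, dS already in kJ/(mol*K)).
T*dS = 535 * 0.4667 = 249.6845
dG = -166.83 - (249.6845)
dG = -416.5145 kJ/mol, rounded to 4 dp:

-416.5145 kJ/mol


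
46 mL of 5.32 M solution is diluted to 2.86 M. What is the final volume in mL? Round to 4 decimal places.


Dilution: M1*V1 = M2*V2, solve for V2.
V2 = M1*V1 / M2
V2 = 5.32 * 46 / 2.86
V2 = 244.72 / 2.86
V2 = 85.56643357 mL, rounded to 4 dp:

85.5664 mL


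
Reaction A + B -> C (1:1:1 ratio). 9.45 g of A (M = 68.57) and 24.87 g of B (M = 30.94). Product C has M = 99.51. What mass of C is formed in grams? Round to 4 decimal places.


Find moles of each reactant; the smaller value is the limiting reagent in a 1:1:1 reaction, so moles_C equals moles of the limiter.
n_A = mass_A / M_A = 9.45 / 68.57 = 0.137815 mol
n_B = mass_B / M_B = 24.87 / 30.94 = 0.803814 mol
Limiting reagent: A (smaller), n_limiting = 0.137815 mol
mass_C = n_limiting * M_C = 0.137815 * 99.51
mass_C = 13.71397065 g, rounded to 4 dp:

13.7140 g


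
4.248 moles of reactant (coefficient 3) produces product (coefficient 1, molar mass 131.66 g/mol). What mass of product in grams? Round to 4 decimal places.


Use the coefficient ratio to convert reactant moles to product moles, then multiply by the product's molar mass.
moles_P = moles_R * (coeff_P / coeff_R) = 4.248 * (1/3) = 1.416
mass_P = moles_P * M_P = 1.416 * 131.66
mass_P = 186.43056 g, rounded to 4 dp:

186.4306 g


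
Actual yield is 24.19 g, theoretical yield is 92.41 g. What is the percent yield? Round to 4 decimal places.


% yield = 100 * actual / theoretical
% yield = 100 * 24.19 / 92.41
% yield = 26.17682069 %, rounded to 4 dp:

26.1768 %


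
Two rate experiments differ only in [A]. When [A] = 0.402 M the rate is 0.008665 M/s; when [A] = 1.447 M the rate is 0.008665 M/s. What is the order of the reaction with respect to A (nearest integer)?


Rate is proportional to [A]^n, so rate2/rate1 = ([A]2/[A]1)^n. Take logs to solve for n.
rate2/rate1 = 0.008665 / 0.008665 = 1.0
[A]2/[A]1 = 1.447 / 0.402 = 3.5995
n = ln(1.0) / ln(3.5995) = 0.0
Nearest integer order:

0


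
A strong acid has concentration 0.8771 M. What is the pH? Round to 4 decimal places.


A strong acid dissociates completely, so [H+] equals the given concentration.
pH = -log10([H+]) = -log10(0.8771)
pH = 0.05695089, rounded to 4 dp:

0.0570


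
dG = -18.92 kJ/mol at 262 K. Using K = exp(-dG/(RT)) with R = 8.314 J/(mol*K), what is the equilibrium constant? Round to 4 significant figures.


dG is in kJ/mol; multiply by 1000 to match R in J/(mol*K).
RT = 8.314 * 262 = 2178.268 J/mol
exponent = -dG*1000 / (RT) = -(-18.92*1000) / 2178.268 = 8.68579991
K = exp(8.68579991)
K = 5918.2727, rounded to 4 significant figures:

5918


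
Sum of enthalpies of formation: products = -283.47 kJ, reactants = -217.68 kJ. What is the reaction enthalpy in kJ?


dH_rxn = sum(dH_f products) - sum(dH_f reactants)
dH_rxn = -283.47 - (-217.68)
dH_rxn = -65.79 kJ:

-65.79 kJ


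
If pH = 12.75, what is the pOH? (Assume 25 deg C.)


At 25 deg C, pH + pOH = 14.
pOH = 14 - pH = 14 - 12.75
pOH = 1.25:

1.25


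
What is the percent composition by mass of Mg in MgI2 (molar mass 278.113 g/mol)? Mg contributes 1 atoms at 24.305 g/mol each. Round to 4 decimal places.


pct = 100 * (n_elem * M_elem) / M_total
mass_contribution = 1 * 24.305 = 24.305 g/mol
pct = 100 * 24.305 / 278.113
pct = 8.73925347 %, rounded to 4 dp:

8.7393 %


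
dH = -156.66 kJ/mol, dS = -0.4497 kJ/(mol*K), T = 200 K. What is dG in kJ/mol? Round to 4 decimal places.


Gibbs: dG = dH - T*dS (consistent units, dS already in kJ/(mol*K)).
T*dS = 200 * -0.4497 = -89.94
dG = -156.66 - (-89.94)
dG = -66.72 kJ/mol, rounded to 4 dp:

-66.7200 kJ/mol


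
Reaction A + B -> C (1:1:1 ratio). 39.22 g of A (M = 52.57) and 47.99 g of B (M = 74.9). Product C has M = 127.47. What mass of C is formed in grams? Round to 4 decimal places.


Find moles of each reactant; the smaller value is the limiting reagent in a 1:1:1 reaction, so moles_C equals moles of the limiter.
n_A = mass_A / M_A = 39.22 / 52.57 = 0.746053 mol
n_B = mass_B / M_B = 47.99 / 74.9 = 0.640721 mol
Limiting reagent: B (smaller), n_limiting = 0.640721 mol
mass_C = n_limiting * M_C = 0.640721 * 127.47
mass_C = 81.67270587 g, rounded to 4 dp:

81.6727 g


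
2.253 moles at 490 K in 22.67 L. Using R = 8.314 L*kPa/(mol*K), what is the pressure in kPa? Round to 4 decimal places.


PV = nRT, solve for P = nRT / V.
nRT = 2.253 * 8.314 * 490 = 9178.4066
P = 9178.4066 / 22.67
P = 404.87016321 kPa, rounded to 4 dp:

404.8702 kPa


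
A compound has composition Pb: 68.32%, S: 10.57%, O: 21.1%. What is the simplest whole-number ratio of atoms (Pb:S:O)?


Assume 100 g of compound, divide each mass% by atomic mass to get moles, then normalize by the smallest to get a raw atom ratio.
Moles per 100 g: Pb: 68.32/207.2 = 0.3297, S: 10.57/32.065 = 0.3296, O: 21.1/15.999 = 1.3188
Raw ratio (divide by min = 0.3296): Pb: 1.0, S: 1.0, O: 4.001
Multiply by 1 to clear fractions: Pb: 1.0 ~= 1, S: 1.0 ~= 1, O: 4.001 ~= 4
Reduce by GCD to get the simplest whole-number ratio:

1:1:4


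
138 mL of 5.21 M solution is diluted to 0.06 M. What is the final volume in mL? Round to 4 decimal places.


Dilution: M1*V1 = M2*V2, solve for V2.
V2 = M1*V1 / M2
V2 = 5.21 * 138 / 0.06
V2 = 718.98 / 0.06
V2 = 11983.0 mL, rounded to 4 dp:

11983.0000 mL


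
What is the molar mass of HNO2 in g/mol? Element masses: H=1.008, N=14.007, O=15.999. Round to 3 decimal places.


M = sum(count * atomic_mass) over atoms.
M = 1*1.008 + 1*14.007 + 2*15.999
M = 1.008 + 14.007 + 31.998
M = 47.013 g/mol, rounded to 3 dp:

47.013 g/mol


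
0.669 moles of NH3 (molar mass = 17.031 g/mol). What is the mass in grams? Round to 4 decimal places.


mass = n * M
mass = 0.669 * 17.031
mass = 11.393739 g, rounded to 4 dp:

11.3937 g


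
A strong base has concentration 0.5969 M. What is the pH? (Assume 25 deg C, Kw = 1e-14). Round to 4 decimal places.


A strong base dissociates completely, so [OH-] equals the given concentration.
pOH = -log10([OH-]) = -log10(0.5969) = 0.224098
pH = 14 - pOH = 14 - 0.224098
pH = 13.775902, rounded to 4 dp:

13.7759


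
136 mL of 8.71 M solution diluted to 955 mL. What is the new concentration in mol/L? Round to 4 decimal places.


Dilution: M1*V1 = M2*V2, solve for M2.
M2 = M1*V1 / V2
M2 = 8.71 * 136 / 955
M2 = 1184.56 / 955
M2 = 1.24037696 mol/L, rounded to 4 dp:

1.2404 mol/L


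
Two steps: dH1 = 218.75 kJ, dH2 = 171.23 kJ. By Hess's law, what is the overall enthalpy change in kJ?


Hess's law: enthalpy is a state function, so add the step enthalpies.
dH_total = dH1 + dH2 = 218.75 + (171.23)
dH_total = 389.98 kJ:

389.98 kJ


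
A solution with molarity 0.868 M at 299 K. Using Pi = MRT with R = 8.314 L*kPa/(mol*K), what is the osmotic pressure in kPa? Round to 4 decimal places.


Osmotic pressure (van't Hoff): Pi = M*R*T.
RT = 8.314 * 299 = 2485.886
Pi = 0.868 * 2485.886
Pi = 2157.749048 kPa, rounded to 4 dp:

2157.7490 kPa


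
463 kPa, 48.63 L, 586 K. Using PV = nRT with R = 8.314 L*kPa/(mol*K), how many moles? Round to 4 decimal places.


PV = nRT, solve for n = PV / (RT).
PV = 463 * 48.63 = 22515.69
RT = 8.314 * 586 = 4872.004
n = 22515.69 / 4872.004
n = 4.62144325 mol, rounded to 4 dp:

4.6214 mol


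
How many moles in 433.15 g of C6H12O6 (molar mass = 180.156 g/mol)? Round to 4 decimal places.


n = mass / M
n = 433.15 / 180.156
n = 2.40430516 mol, rounded to 4 dp:

2.4043 mol


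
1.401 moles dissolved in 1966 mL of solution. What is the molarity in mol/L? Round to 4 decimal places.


Convert volume to liters: V_L = V_mL / 1000.
V_L = 1966 / 1000 = 1.966 L
M = n / V_L = 1.401 / 1.966
M = 0.71261445 mol/L, rounded to 4 dp:

0.7126 mol/L


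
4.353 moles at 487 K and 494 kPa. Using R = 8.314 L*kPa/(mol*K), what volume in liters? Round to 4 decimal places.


PV = nRT, solve for V = nRT / P.
nRT = 4.353 * 8.314 * 487 = 17624.9401
V = 17624.9401 / 494
V = 35.6780164 L, rounded to 4 dp:

35.6780 L


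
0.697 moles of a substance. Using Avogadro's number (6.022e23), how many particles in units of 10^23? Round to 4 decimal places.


N = n * NA, then divide by 1e23 for the requested units.
N / 1e23 = n * 6.022
N / 1e23 = 0.697 * 6.022
N / 1e23 = 4.197334, rounded to 4 dp:

4.1973


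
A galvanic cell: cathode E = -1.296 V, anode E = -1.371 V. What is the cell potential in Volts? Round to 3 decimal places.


Standard cell potential: E_cell = E_cathode - E_anode.
E_cell = -1.296 - (-1.371)
E_cell = 0.075 V, rounded to 3 dp:

0.075 V


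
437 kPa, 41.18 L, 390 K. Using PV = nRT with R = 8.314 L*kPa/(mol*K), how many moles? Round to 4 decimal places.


PV = nRT, solve for n = PV / (RT).
PV = 437 * 41.18 = 17995.66
RT = 8.314 * 390 = 3242.46
n = 17995.66 / 3242.46
n = 5.55000216 mol, rounded to 4 dp:

5.5500 mol


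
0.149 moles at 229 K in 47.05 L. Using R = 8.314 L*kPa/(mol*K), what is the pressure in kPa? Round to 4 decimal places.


PV = nRT, solve for P = nRT / V.
nRT = 0.149 * 8.314 * 229 = 283.682
P = 283.682 / 47.05
P = 6.02937301 kPa, rounded to 4 dp:

6.0294 kPa


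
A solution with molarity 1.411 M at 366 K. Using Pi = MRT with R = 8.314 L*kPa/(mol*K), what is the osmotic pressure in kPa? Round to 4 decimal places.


Osmotic pressure (van't Hoff): Pi = M*R*T.
RT = 8.314 * 366 = 3042.924
Pi = 1.411 * 3042.924
Pi = 4293.565764 kPa, rounded to 4 dp:

4293.5658 kPa


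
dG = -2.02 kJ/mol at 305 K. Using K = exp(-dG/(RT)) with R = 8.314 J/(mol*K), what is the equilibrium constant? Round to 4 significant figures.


dG is in kJ/mol; multiply by 1000 to match R in J/(mol*K).
RT = 8.314 * 305 = 2535.77 J/mol
exponent = -dG*1000 / (RT) = -(-2.02*1000) / 2535.77 = 0.79660222
K = exp(0.79660222)
K = 2.2179919, rounded to 4 significant figures:

2.218


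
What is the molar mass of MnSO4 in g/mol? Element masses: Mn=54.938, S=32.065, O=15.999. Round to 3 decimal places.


M = sum(count * atomic_mass) over atoms.
M = 1*54.938 + 1*32.065 + 4*15.999
M = 54.938 + 32.065 + 63.996
M = 150.999 g/mol, rounded to 3 dp:

150.999 g/mol


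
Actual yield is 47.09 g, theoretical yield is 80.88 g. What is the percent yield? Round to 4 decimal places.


% yield = 100 * actual / theoretical
% yield = 100 * 47.09 / 80.88
% yield = 58.22205737 %, rounded to 4 dp:

58.2221 %


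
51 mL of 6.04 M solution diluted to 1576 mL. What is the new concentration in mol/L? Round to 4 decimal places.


Dilution: M1*V1 = M2*V2, solve for M2.
M2 = M1*V1 / V2
M2 = 6.04 * 51 / 1576
M2 = 308.04 / 1576
M2 = 0.19545685 mol/L, rounded to 4 dp:

0.1955 mol/L


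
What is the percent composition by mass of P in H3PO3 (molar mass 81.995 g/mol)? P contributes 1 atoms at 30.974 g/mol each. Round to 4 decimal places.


pct = 100 * (n_elem * M_elem) / M_total
mass_contribution = 1 * 30.974 = 30.974 g/mol
pct = 100 * 30.974 / 81.995
pct = 37.77547411 %, rounded to 4 dp:

37.7755 %


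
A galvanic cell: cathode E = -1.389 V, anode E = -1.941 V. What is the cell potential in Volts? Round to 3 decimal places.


Standard cell potential: E_cell = E_cathode - E_anode.
E_cell = -1.389 - (-1.941)
E_cell = 0.552 V, rounded to 3 dp:

0.552 V


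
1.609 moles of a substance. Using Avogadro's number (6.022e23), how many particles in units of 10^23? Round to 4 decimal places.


N = n * NA, then divide by 1e23 for the requested units.
N / 1e23 = n * 6.022
N / 1e23 = 1.609 * 6.022
N / 1e23 = 9.689398, rounded to 4 dp:

9.6894


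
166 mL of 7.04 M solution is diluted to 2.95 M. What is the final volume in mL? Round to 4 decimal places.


Dilution: M1*V1 = M2*V2, solve for V2.
V2 = M1*V1 / M2
V2 = 7.04 * 166 / 2.95
V2 = 1168.64 / 2.95
V2 = 396.14915254 mL, rounded to 4 dp:

396.1492 mL


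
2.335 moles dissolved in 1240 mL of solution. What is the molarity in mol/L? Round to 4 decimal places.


Convert volume to liters: V_L = V_mL / 1000.
V_L = 1240 / 1000 = 1.24 L
M = n / V_L = 2.335 / 1.24
M = 1.88306452 mol/L, rounded to 4 dp:

1.8831 mol/L


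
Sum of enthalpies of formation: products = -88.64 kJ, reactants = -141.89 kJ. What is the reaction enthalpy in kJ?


dH_rxn = sum(dH_f products) - sum(dH_f reactants)
dH_rxn = -88.64 - (-141.89)
dH_rxn = 53.25 kJ:

53.25 kJ


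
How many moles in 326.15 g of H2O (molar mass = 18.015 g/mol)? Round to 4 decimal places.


n = mass / M
n = 326.15 / 18.015
n = 18.10435748 mol, rounded to 4 dp:

18.1044 mol


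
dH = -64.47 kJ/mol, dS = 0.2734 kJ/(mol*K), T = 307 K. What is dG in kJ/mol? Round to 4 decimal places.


Gibbs: dG = dH - T*dS (consistent units, dS already in kJ/(mol*K)).
T*dS = 307 * 0.2734 = 83.9338
dG = -64.47 - (83.9338)
dG = -148.4038 kJ/mol, rounded to 4 dp:

-148.4038 kJ/mol


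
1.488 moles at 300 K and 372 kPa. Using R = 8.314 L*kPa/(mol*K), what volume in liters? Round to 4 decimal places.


PV = nRT, solve for V = nRT / P.
nRT = 1.488 * 8.314 * 300 = 3711.3696
V = 3711.3696 / 372
V = 9.9768 L, rounded to 4 dp:

9.9768 L


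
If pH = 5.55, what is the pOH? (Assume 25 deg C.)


At 25 deg C, pH + pOH = 14.
pOH = 14 - pH = 14 - 5.55
pOH = 8.45:

8.45


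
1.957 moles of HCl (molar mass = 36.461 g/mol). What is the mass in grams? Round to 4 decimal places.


mass = n * M
mass = 1.957 * 36.461
mass = 71.354177 g, rounded to 4 dp:

71.3542 g


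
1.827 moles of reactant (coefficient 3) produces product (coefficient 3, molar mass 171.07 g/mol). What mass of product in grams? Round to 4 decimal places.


Use the coefficient ratio to convert reactant moles to product moles, then multiply by the product's molar mass.
moles_P = moles_R * (coeff_P / coeff_R) = 1.827 * (3/3) = 1.827
mass_P = moles_P * M_P = 1.827 * 171.07
mass_P = 312.54489 g, rounded to 4 dp:

312.5449 g


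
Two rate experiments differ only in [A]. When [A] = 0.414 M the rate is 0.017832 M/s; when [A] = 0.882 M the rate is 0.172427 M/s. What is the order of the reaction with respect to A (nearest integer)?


Rate is proportional to [A]^n, so rate2/rate1 = ([A]2/[A]1)^n. Take logs to solve for n.
rate2/rate1 = 0.172427 / 0.017832 = 9.6695
[A]2/[A]1 = 0.882 / 0.414 = 2.1304
n = ln(9.6695) / ln(2.1304) = 3.0
Nearest integer order:

3


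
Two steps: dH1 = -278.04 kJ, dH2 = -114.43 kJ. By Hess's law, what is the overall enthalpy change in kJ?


Hess's law: enthalpy is a state function, so add the step enthalpies.
dH_total = dH1 + dH2 = -278.04 + (-114.43)
dH_total = -392.47 kJ:

-392.47 kJ


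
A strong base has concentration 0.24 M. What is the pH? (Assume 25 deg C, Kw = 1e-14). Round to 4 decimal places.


A strong base dissociates completely, so [OH-] equals the given concentration.
pOH = -log10([OH-]) = -log10(0.24) = 0.619789
pH = 14 - pOH = 14 - 0.619789
pH = 13.380211, rounded to 4 dp:

13.3802


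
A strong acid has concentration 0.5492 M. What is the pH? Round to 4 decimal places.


A strong acid dissociates completely, so [H+] equals the given concentration.
pH = -log10([H+]) = -log10(0.5492)
pH = 0.26026947, rounded to 4 dp:

0.2603


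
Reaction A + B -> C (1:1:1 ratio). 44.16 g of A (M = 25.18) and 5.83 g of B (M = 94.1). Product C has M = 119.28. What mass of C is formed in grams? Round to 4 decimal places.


Find moles of each reactant; the smaller value is the limiting reagent in a 1:1:1 reaction, so moles_C equals moles of the limiter.
n_A = mass_A / M_A = 44.16 / 25.18 = 1.753773 mol
n_B = mass_B / M_B = 5.83 / 94.1 = 0.061955 mol
Limiting reagent: B (smaller), n_limiting = 0.061955 mol
mass_C = n_limiting * M_C = 0.061955 * 119.28
mass_C = 7.3899924 g, rounded to 4 dp:

7.3900 g


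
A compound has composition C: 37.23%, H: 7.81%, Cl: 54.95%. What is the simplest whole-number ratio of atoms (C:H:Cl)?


Assume 100 g of compound, divide each mass% by atomic mass to get moles, then normalize by the smallest to get a raw atom ratio.
Moles per 100 g: C: 37.23/12.011 = 3.0997, H: 7.81/1.008 = 7.748, Cl: 54.95/35.453 = 1.5499
Raw ratio (divide by min = 1.5499): C: 2.0, H: 4.999, Cl: 1.0
Multiply by 1 to clear fractions: C: 2.0 ~= 2, H: 4.999 ~= 5, Cl: 1.0 ~= 1
Reduce by GCD to get the simplest whole-number ratio:

2:5:1


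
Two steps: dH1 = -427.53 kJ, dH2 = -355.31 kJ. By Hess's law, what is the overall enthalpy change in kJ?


Hess's law: enthalpy is a state function, so add the step enthalpies.
dH_total = dH1 + dH2 = -427.53 + (-355.31)
dH_total = -782.84 kJ:

-782.84 kJ


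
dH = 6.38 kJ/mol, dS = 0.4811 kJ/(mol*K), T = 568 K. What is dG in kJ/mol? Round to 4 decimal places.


Gibbs: dG = dH - T*dS (consistent units, dS already in kJ/(mol*K)).
T*dS = 568 * 0.4811 = 273.2648
dG = 6.38 - (273.2648)
dG = -266.8848 kJ/mol, rounded to 4 dp:

-266.8848 kJ/mol


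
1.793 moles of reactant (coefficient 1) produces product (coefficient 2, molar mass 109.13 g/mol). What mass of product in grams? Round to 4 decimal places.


Use the coefficient ratio to convert reactant moles to product moles, then multiply by the product's molar mass.
moles_P = moles_R * (coeff_P / coeff_R) = 1.793 * (2/1) = 3.586
mass_P = moles_P * M_P = 3.586 * 109.13
mass_P = 391.34018 g, rounded to 4 dp:

391.3402 g


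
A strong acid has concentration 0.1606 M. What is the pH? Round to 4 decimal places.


A strong acid dissociates completely, so [H+] equals the given concentration.
pH = -log10([H+]) = -log10(0.1606)
pH = 0.79425446, rounded to 4 dp:

0.7943


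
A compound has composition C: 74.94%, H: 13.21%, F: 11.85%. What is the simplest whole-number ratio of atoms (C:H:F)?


Assume 100 g of compound, divide each mass% by atomic mass to get moles, then normalize by the smallest to get a raw atom ratio.
Moles per 100 g: C: 74.94/12.011 = 6.2393, H: 13.21/1.008 = 13.1052, F: 11.85/18.998 = 0.6237
Raw ratio (divide by min = 0.6237): C: 10.003, H: 21.01, F: 1.0
Multiply by 1 to clear fractions: C: 10.003 ~= 10, H: 21.01 ~= 21, F: 1.0 ~= 1
Reduce by GCD to get the simplest whole-number ratio:

10:21:1


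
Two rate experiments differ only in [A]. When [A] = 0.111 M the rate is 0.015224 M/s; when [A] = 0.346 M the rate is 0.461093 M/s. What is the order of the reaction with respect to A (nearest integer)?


Rate is proportional to [A]^n, so rate2/rate1 = ([A]2/[A]1)^n. Take logs to solve for n.
rate2/rate1 = 0.461093 / 0.015224 = 30.2872
[A]2/[A]1 = 0.346 / 0.111 = 3.1171
n = ln(30.2872) / ln(3.1171) = 3.0
Nearest integer order:

3


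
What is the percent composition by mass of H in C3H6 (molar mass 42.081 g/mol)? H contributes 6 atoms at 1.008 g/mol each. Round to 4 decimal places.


pct = 100 * (n_elem * M_elem) / M_total
mass_contribution = 6 * 1.008 = 6.048 g/mol
pct = 100 * 6.048 / 42.081
pct = 14.37228203 %, rounded to 4 dp:

14.3723 %


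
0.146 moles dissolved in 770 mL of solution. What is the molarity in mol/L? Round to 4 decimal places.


Convert volume to liters: V_L = V_mL / 1000.
V_L = 770 / 1000 = 0.77 L
M = n / V_L = 0.146 / 0.77
M = 0.18961039 mol/L, rounded to 4 dp:

0.1896 mol/L


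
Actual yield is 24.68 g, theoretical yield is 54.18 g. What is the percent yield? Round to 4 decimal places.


% yield = 100 * actual / theoretical
% yield = 100 * 24.68 / 54.18
% yield = 45.55186416 %, rounded to 4 dp:

45.5519 %


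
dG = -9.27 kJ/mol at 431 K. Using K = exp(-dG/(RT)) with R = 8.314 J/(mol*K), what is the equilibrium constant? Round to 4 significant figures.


dG is in kJ/mol; multiply by 1000 to match R in J/(mol*K).
RT = 8.314 * 431 = 3583.334 J/mol
exponent = -dG*1000 / (RT) = -(-9.27*1000) / 3583.334 = 2.58697626
K = exp(2.58697626)
K = 13.289527, rounded to 4 significant figures:

13.29


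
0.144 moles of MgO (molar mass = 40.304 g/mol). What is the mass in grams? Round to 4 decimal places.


mass = n * M
mass = 0.144 * 40.304
mass = 5.803776 g, rounded to 4 dp:

5.8038 g


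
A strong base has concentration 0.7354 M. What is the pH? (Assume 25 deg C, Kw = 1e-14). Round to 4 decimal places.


A strong base dissociates completely, so [OH-] equals the given concentration.
pOH = -log10([OH-]) = -log10(0.7354) = 0.133476
pH = 14 - pOH = 14 - 0.133476
pH = 13.866524, rounded to 4 dp:

13.8665


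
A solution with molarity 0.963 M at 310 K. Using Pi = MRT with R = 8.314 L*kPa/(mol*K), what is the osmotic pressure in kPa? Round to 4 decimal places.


Osmotic pressure (van't Hoff): Pi = M*R*T.
RT = 8.314 * 310 = 2577.34
Pi = 0.963 * 2577.34
Pi = 2481.97842 kPa, rounded to 4 dp:

2481.9784 kPa
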